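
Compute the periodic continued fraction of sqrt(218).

Write x_i = (sqrt(218) + m_i)/d_i with (m_0, d_0) = (0, 1). a_0 = floor(sqrt(218)) = 14, since 14^2 = 196 <= 218 < 225 = 15^2.
Iterate m_{i+1} = d_i*a_i - m_i, d_{i+1} = (218 - m_{i+1}^2)/d_i, a_{i+1} = floor((a_0 + m_{i+1})/d_{i+1}):
  m_1 = 1*14 - 0 = 14, d_1 = (218 - 14^2)/1 = 22/1 = 22, a_1 = floor((14 + 14)/22) = 1.
  m_2 = 22*1 - 14 = 8, d_2 = (218 - 8^2)/22 = 154/22 = 7, a_2 = floor((14 + 8)/7) = 3.
  m_3 = 7*3 - 8 = 13, d_3 = (218 - 13^2)/7 = 49/7 = 7, a_3 = floor((14 + 13)/7) = 3.
  m_4 = 7*3 - 13 = 8, d_4 = (218 - 8^2)/7 = 154/7 = 22, a_4 = floor((14 + 8)/22) = 1.
  m_5 = 22*1 - 8 = 14, d_5 = (218 - 14^2)/22 = 22/22 = 1, a_5 = floor((14 + 14)/1) = 28.
  m_6 = 1*28 - 14 = 14, d_6 = (218 - 14^2)/1 = 22/1 = 22: (m_6, d_6) = (m_1, d_1) = (14, 22), so from here the quotients repeat a_1, ..., a_5; the period length is 5.
Hence the expansion of sqrt(218) is a_0 = 14 followed by the repeating block 1, 3, 3, 1, 28 (period 5).

[14; (1, 3, 3, 1, 28)]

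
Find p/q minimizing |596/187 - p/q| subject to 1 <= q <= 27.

51/16

Expand x = 596/187 as a continued fraction with the Euclidean algorithm:
  596 = 3*187 + 35, so a_0 = 3.
  187 = 5*35 + 12, so a_1 = 5.
  35 = 2*12 + 11, so a_2 = 2.
  12 = 1*11 + 1, so a_3 = 1.
  11 = 11*1 + 0, so a_4 = 11.
so x = [3; 5, 2, 1, 11].
Convergents (p_i = a_i*p_{i-1} + p_{i-2}, q_i = a_i*q_{i-1} + q_{i-2} with p_{-2}=0, p_{-1}=1, q_{-2}=1, q_{-1}=0), until the denominator exceeds 27:
  i=0: a_0=3, p_0 = 3*1 + 0 = 3, q_0 = 3*0 + 1 = 1.
  i=1: a_1=5, p_1 = 5*3 + 1 = 16, q_1 = 5*1 + 0 = 5.
  i=2: a_2=2, p_2 = 2*16 + 3 = 35, q_2 = 2*5 + 1 = 11.
  i=3: a_3=1, p_3 = 1*35 + 16 = 51, q_3 = 1*11 + 5 = 16.
  i=4: a_4=11, p_4 = 11*51 + 35 = 596, q_4 = 11*16 + 11 = 187.
q_4 = 187 > 27, so the last convergent with denominator <= 27 is p_3/q_3 = 51/16.
The closest fraction with denominator <= 27 is either p_3/q_3 or the intermediate fraction (k*p_3 + p_2)/(k*q_3 + q_2) with the largest k >= 1 whose denominator stays <= 27; these approach x as k grows, and every other convergent or intermediate fraction in range is farther away.
Largest k: floor((27 - q_2)/q_3) = floor((27 - 11)/16) = 1.
That gives (1*51 + 35)/(1*16 + 11) = 86/27.
Compare the errors: |x - 51/16| = |596*16 - 51*187|/(187*16) = 1/2992, and |x - 86/27| = |596*27 - 86*187|/(187*27) = 10/5049.
Cross-multiplying, 1*5049 = 5049 < 29920 = 10*2992, so 1/2992 is smaller: the convergent 51/16 is closer to x than 86/27.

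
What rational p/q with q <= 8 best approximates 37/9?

33/8

Expand x = 37/9 as a continued fraction with the Euclidean algorithm:
  37 = 4*9 + 1, so a_0 = 4.
  9 = 9*1 + 0, so a_1 = 9.
so x = [4; 9].
Convergents (p_i = a_i*p_{i-1} + p_{i-2}, q_i = a_i*q_{i-1} + q_{i-2} with p_{-2}=0, p_{-1}=1, q_{-2}=1, q_{-1}=0), until the denominator exceeds 8:
  i=0: a_0=4, p_0 = 4*1 + 0 = 4, q_0 = 4*0 + 1 = 1.
  i=1: a_1=9, p_1 = 9*4 + 1 = 37, q_1 = 9*1 + 0 = 9.
q_1 = 9 > 8, so the last convergent with denominator <= 8 is p_0/q_0 = 4/1.
The closest fraction with denominator <= 8 is either p_0/q_0 or the intermediate fraction (k*p_0 + p_{-1})/(k*q_0 + q_{-1}) with the largest k >= 1 whose denominator stays <= 8; these approach x as k grows, and every other convergent or intermediate fraction in range is farther away.
Largest k: floor((8 - q_{-1})/q_0) = floor((8 - 0)/1) = 8 (using the seeds p_{-1} = 1, q_{-1} = 0).
That gives (8*4 + 1)/(8*1 + 0) = 33/8.
Compare the errors: |x - 4/1| = |37*1 - 4*9|/(9*1) = 1/9, and |x - 33/8| = |37*8 - 33*9|/(9*8) = 1/72.
Cross-multiplying, 1*9 = 9 < 72 = 1*72, so 1/72 is smaller: the intermediate fraction 33/8 is closer to x than 4/1.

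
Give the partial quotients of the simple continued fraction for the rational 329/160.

Run the Euclidean algorithm on 329 and 160; the successive quotients are the partial quotients a_0, a_1, ... (each step inverts the fractional part left over by the previous one):
  329 = 2*160 + 9, so a_0 = 2.
  160 = 17*9 + 7, so a_1 = 17.
  9 = 1*7 + 2, so a_2 = 1.
  7 = 3*2 + 1, so a_3 = 3.
  2 = 2*1 + 0, so a_4 = 2.
The remainder reaches 0 after 5 divisions, so the expansion has 5 partial quotients, read off in order.

[2; 17, 1, 3, 2]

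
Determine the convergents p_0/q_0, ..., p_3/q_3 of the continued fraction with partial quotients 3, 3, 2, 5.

3/1, 10/3, 23/7, 125/38

Using the convergent recurrence p_i = a_i*p_{i-1} + p_{i-2}, q_i = a_i*q_{i-1} + q_{i-2} with p_{-2}=0, p_{-1}=1, q_{-2}=1, q_{-1}=0:
  i=0: a_0=3, p_0 = 3*1 + 0 = 3, q_0 = 3*0 + 1 = 1.
  i=1: a_1=3, p_1 = 3*3 + 1 = 10, q_1 = 3*1 + 0 = 3.
  i=2: a_2=2, p_2 = 2*10 + 3 = 23, q_2 = 2*3 + 1 = 7.
  i=3: a_3=5, p_3 = 5*23 + 10 = 125, q_3 = 5*7 + 3 = 38.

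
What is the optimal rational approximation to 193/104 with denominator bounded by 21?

Expand x = 193/104 as a continued fraction with the Euclidean algorithm:
  193 = 1*104 + 89, so a_0 = 1.
  104 = 1*89 + 15, so a_1 = 1.
  89 = 5*15 + 14, so a_2 = 5.
  15 = 1*14 + 1, so a_3 = 1.
  14 = 14*1 + 0, so a_4 = 14.
so x = [1; 1, 5, 1, 14].
Convergents (p_i = a_i*p_{i-1} + p_{i-2}, q_i = a_i*q_{i-1} + q_{i-2} with p_{-2}=0, p_{-1}=1, q_{-2}=1, q_{-1}=0), until the denominator exceeds 21:
  i=0: a_0=1, p_0 = 1*1 + 0 = 1, q_0 = 1*0 + 1 = 1.
  i=1: a_1=1, p_1 = 1*1 + 1 = 2, q_1 = 1*1 + 0 = 1.
  i=2: a_2=5, p_2 = 5*2 + 1 = 11, q_2 = 5*1 + 1 = 6.
  i=3: a_3=1, p_3 = 1*11 + 2 = 13, q_3 = 1*6 + 1 = 7.
  i=4: a_4=14, p_4 = 14*13 + 11 = 193, q_4 = 14*7 + 6 = 104.
q_4 = 104 > 21, so the last convergent with denominator <= 21 is p_3/q_3 = 13/7.
The closest fraction with denominator <= 21 is either p_3/q_3 or the intermediate fraction (k*p_3 + p_2)/(k*q_3 + q_2) with the largest k >= 1 whose denominator stays <= 21; these approach x as k grows, and every other convergent or intermediate fraction in range is farther away.
Largest k: floor((21 - q_2)/q_3) = floor((21 - 6)/7) = 2.
That gives (2*13 + 11)/(2*7 + 6) = 37/20.
Compare the errors: |x - 13/7| = |193*7 - 13*104|/(104*7) = 1/728, and |x - 37/20| = |193*20 - 37*104|/(104*20) = 12/2080.
Cross-multiplying, 1*2080 = 2080 < 8736 = 12*728, so 1/728 is smaller: the convergent 13/7 is closer to x than 37/20.

13/7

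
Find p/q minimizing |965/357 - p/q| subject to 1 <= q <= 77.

173/64

Expand x = 965/357 as a continued fraction with the Euclidean algorithm:
  965 = 2*357 + 251, so a_0 = 2.
  357 = 1*251 + 106, so a_1 = 1.
  251 = 2*106 + 39, so a_2 = 2.
  106 = 2*39 + 28, so a_3 = 2.
  39 = 1*28 + 11, so a_4 = 1.
  28 = 2*11 + 6, so a_5 = 2.
  11 = 1*6 + 5, so a_6 = 1.
  6 = 1*5 + 1, so a_7 = 1.
  5 = 5*1 + 0, so a_8 = 5.
so x = [2; 1, 2, 2, 1, 2, 1, 1, 5].
Convergents (p_i = a_i*p_{i-1} + p_{i-2}, q_i = a_i*q_{i-1} + q_{i-2} with p_{-2}=0, p_{-1}=1, q_{-2}=1, q_{-1}=0), until the denominator exceeds 77:
  i=0: a_0=2, p_0 = 2*1 + 0 = 2, q_0 = 2*0 + 1 = 1.
  i=1: a_1=1, p_1 = 1*2 + 1 = 3, q_1 = 1*1 + 0 = 1.
  i=2: a_2=2, p_2 = 2*3 + 2 = 8, q_2 = 2*1 + 1 = 3.
  i=3: a_3=2, p_3 = 2*8 + 3 = 19, q_3 = 2*3 + 1 = 7.
  i=4: a_4=1, p_4 = 1*19 + 8 = 27, q_4 = 1*7 + 3 = 10.
  i=5: a_5=2, p_5 = 2*27 + 19 = 73, q_5 = 2*10 + 7 = 27.
  i=6: a_6=1, p_6 = 1*73 + 27 = 100, q_6 = 1*27 + 10 = 37.
  i=7: a_7=1, p_7 = 1*100 + 73 = 173, q_7 = 1*37 + 27 = 64.
  i=8: a_8=5, p_8 = 5*173 + 100 = 965, q_8 = 5*64 + 37 = 357.
q_8 = 357 > 77, so the last convergent with denominator <= 77 is p_7/q_7 = 173/64.
The closest fraction with denominator <= 77 is either p_7/q_7 or the intermediate fraction (k*p_7 + p_6)/(k*q_7 + q_6) with the largest k >= 1 whose denominator stays <= 77; these approach x as k grows, and every other convergent or intermediate fraction in range is farther away.
Largest k: floor((77 - q_6)/q_7) = floor((77 - 37)/64) = 0.
Since k = 0, no intermediate fraction beyond p_7/q_7 has denominator <= 77, so the convergent 173/64 is the closest (its error is |965*64 - 173*357|/(357*64) = 1/22848).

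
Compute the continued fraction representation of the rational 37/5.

Run the Euclidean algorithm on 37 and 5; the successive quotients are the partial quotients a_0, a_1, ... (each step inverts the fractional part left over by the previous one):
  37 = 7*5 + 2, so a_0 = 7.
  5 = 2*2 + 1, so a_1 = 2.
  2 = 2*1 + 0, so a_2 = 2.
The remainder reaches 0 after 3 divisions, so the expansion has 3 partial quotients, read off in order.

[7; 2, 2]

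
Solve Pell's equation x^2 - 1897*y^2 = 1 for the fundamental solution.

(x, y) = (43903, 1008)

First expand sqrt(1897) as a continued fraction. With x_i = (sqrt(1897) + m_i)/d_i and (m_0, d_0) = (0, 1): a_0 = floor(sqrt(1897)) = 43, since 43^2 = 1849 <= 1897 < 1936 = 44^2.
Iterate m_{i+1} = d_i*a_i - m_i, d_{i+1} = (1897 - m_{i+1}^2)/d_i, a_{i+1} = floor((a_0 + m_{i+1})/d_{i+1}):
  m_1 = 1*43 - 0 = 43, d_1 = (1897 - 43^2)/1 = 48/1 = 48, a_1 = floor((43 + 43)/48) = 1.
  m_2 = 48*1 - 43 = 5, d_2 = (1897 - 5^2)/48 = 1872/48 = 39, a_2 = floor((43 + 5)/39) = 1.
  m_3 = 39*1 - 5 = 34, d_3 = (1897 - 34^2)/39 = 741/39 = 19, a_3 = floor((43 + 34)/19) = 4.
  m_4 = 19*4 - 34 = 42, d_4 = (1897 - 42^2)/19 = 133/19 = 7, a_4 = floor((43 + 42)/7) = 12.
  m_5 = 7*12 - 42 = 42, d_5 = (1897 - 42^2)/7 = 133/7 = 19, a_5 = floor((43 + 42)/19) = 4.
  m_6 = 19*4 - 42 = 34, d_6 = (1897 - 34^2)/19 = 741/19 = 39, a_6 = floor((43 + 34)/39) = 1.
  m_7 = 39*1 - 34 = 5, d_7 = (1897 - 5^2)/39 = 1872/39 = 48, a_7 = floor((43 + 5)/48) = 1.
  m_8 = 48*1 - 5 = 43, d_8 = (1897 - 43^2)/48 = 48/48 = 1, a_8 = floor((43 + 43)/1) = 86.
  m_9 = 1*86 - 43 = 43, d_9 = (1897 - 43^2)/1 = 48/1 = 48: (m_9, d_9) = (m_1, d_1) = (43, 48), so from here the quotients repeat a_1, ..., a_8; the period length is 8.
So sqrt(1897) = [43; (1, 1, 4, 12, 4, 1, 1, 86)] with period length k = 8.
k is even, so the fundamental solution of x^2 - 1897y^2 = 1 is (p_{k-1}, q_{k-1}) = (p_7, q_7); compute convergents through index 7.
Convergents (p_i = a_i*p_{i-1} + p_{i-2}, q_i = a_i*q_{i-1} + q_{i-2} with p_{-2}=0, p_{-1}=1, q_{-2}=1, q_{-1}=0):
  i=0: a_0=43, p_0 = 43*1 + 0 = 43, q_0 = 43*0 + 1 = 1.
  i=1: a_1=1, p_1 = 1*43 + 1 = 44, q_1 = 1*1 + 0 = 1.
  i=2: a_2=1, p_2 = 1*44 + 43 = 87, q_2 = 1*1 + 1 = 2.
  i=3: a_3=4, p_3 = 4*87 + 44 = 392, q_3 = 4*2 + 1 = 9.
  i=4: a_4=12, p_4 = 12*392 + 87 = 4791, q_4 = 12*9 + 2 = 110.
  i=5: a_5=4, p_5 = 4*4791 + 392 = 19556, q_5 = 4*110 + 9 = 449.
  i=6: a_6=1, p_6 = 1*19556 + 4791 = 24347, q_6 = 1*449 + 110 = 559.
  i=7: a_7=1, p_7 = 1*24347 + 19556 = 43903, q_7 = 1*559 + 449 = 1008.
Check: 43903^2 - 1897*1008^2 = 1927473409 - 1927473408 = 1, so (x, y) = (43903, 1008) solves the equation, and by the theorem it is the least positive solution.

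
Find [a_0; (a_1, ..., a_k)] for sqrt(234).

[15; (3, 2, 1, 2, 1, 2, 3, 30)]

Write x_i = (sqrt(234) + m_i)/d_i with (m_0, d_0) = (0, 1). a_0 = floor(sqrt(234)) = 15, since 15^2 = 225 <= 234 < 256 = 16^2.
Iterate m_{i+1} = d_i*a_i - m_i, d_{i+1} = (234 - m_{i+1}^2)/d_i, a_{i+1} = floor((a_0 + m_{i+1})/d_{i+1}):
  m_1 = 1*15 - 0 = 15, d_1 = (234 - 15^2)/1 = 9/1 = 9, a_1 = floor((15 + 15)/9) = 3.
  m_2 = 9*3 - 15 = 12, d_2 = (234 - 12^2)/9 = 90/9 = 10, a_2 = floor((15 + 12)/10) = 2.
  m_3 = 10*2 - 12 = 8, d_3 = (234 - 8^2)/10 = 170/10 = 17, a_3 = floor((15 + 8)/17) = 1.
  m_4 = 17*1 - 8 = 9, d_4 = (234 - 9^2)/17 = 153/17 = 9, a_4 = floor((15 + 9)/9) = 2.
  m_5 = 9*2 - 9 = 9, d_5 = (234 - 9^2)/9 = 153/9 = 17, a_5 = floor((15 + 9)/17) = 1.
  m_6 = 17*1 - 9 = 8, d_6 = (234 - 8^2)/17 = 170/17 = 10, a_6 = floor((15 + 8)/10) = 2.
  m_7 = 10*2 - 8 = 12, d_7 = (234 - 12^2)/10 = 90/10 = 9, a_7 = floor((15 + 12)/9) = 3.
  m_8 = 9*3 - 12 = 15, d_8 = (234 - 15^2)/9 = 9/9 = 1, a_8 = floor((15 + 15)/1) = 30.
  m_9 = 1*30 - 15 = 15, d_9 = (234 - 15^2)/1 = 9/1 = 9: (m_9, d_9) = (m_1, d_1) = (15, 9), so from here the quotients repeat a_1, ..., a_8; the period length is 8.
Hence the expansion of sqrt(234) is a_0 = 15 followed by the repeating block 3, 2, 1, 2, 1, 2, 3, 30 (period 8).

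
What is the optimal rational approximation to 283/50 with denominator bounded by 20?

Expand x = 283/50 as a continued fraction with the Euclidean algorithm:
  283 = 5*50 + 33, so a_0 = 5.
  50 = 1*33 + 17, so a_1 = 1.
  33 = 1*17 + 16, so a_2 = 1.
  17 = 1*16 + 1, so a_3 = 1.
  16 = 16*1 + 0, so a_4 = 16.
so x = [5; 1, 1, 1, 16].
Convergents (p_i = a_i*p_{i-1} + p_{i-2}, q_i = a_i*q_{i-1} + q_{i-2} with p_{-2}=0, p_{-1}=1, q_{-2}=1, q_{-1}=0), until the denominator exceeds 20:
  i=0: a_0=5, p_0 = 5*1 + 0 = 5, q_0 = 5*0 + 1 = 1.
  i=1: a_1=1, p_1 = 1*5 + 1 = 6, q_1 = 1*1 + 0 = 1.
  i=2: a_2=1, p_2 = 1*6 + 5 = 11, q_2 = 1*1 + 1 = 2.
  i=3: a_3=1, p_3 = 1*11 + 6 = 17, q_3 = 1*2 + 1 = 3.
  i=4: a_4=16, p_4 = 16*17 + 11 = 283, q_4 = 16*3 + 2 = 50.
q_4 = 50 > 20, so the last convergent with denominator <= 20 is p_3/q_3 = 17/3.
The closest fraction with denominator <= 20 is either p_3/q_3 or the intermediate fraction (k*p_3 + p_2)/(k*q_3 + q_2) with the largest k >= 1 whose denominator stays <= 20; these approach x as k grows, and every other convergent or intermediate fraction in range is farther away.
Largest k: floor((20 - q_2)/q_3) = floor((20 - 2)/3) = 6.
That gives (6*17 + 11)/(6*3 + 2) = 113/20.
Compare the errors: |x - 17/3| = |283*3 - 17*50|/(50*3) = 1/150, and |x - 113/20| = |283*20 - 113*50|/(50*20) = 10/1000.
Cross-multiplying, 1*1000 = 1000 < 1500 = 10*150, so 1/150 is smaller: the convergent 17/3 is closer to x than 113/20.

17/3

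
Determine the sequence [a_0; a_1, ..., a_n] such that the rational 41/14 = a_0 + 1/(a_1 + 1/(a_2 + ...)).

Run the Euclidean algorithm on 41 and 14; the successive quotients are the partial quotients a_0, a_1, ... (each step inverts the fractional part left over by the previous one):
  41 = 2*14 + 13, so a_0 = 2.
  14 = 1*13 + 1, so a_1 = 1.
  13 = 13*1 + 0, so a_2 = 13.
The remainder reaches 0 after 3 divisions, so the expansion has 3 partial quotients, read off in order.

[2; 1, 13]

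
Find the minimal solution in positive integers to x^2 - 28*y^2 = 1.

First expand sqrt(28) as a continued fraction. With x_i = (sqrt(28) + m_i)/d_i and (m_0, d_0) = (0, 1): a_0 = floor(sqrt(28)) = 5, since 5^2 = 25 <= 28 < 36 = 6^2.
Iterate m_{i+1} = d_i*a_i - m_i, d_{i+1} = (28 - m_{i+1}^2)/d_i, a_{i+1} = floor((a_0 + m_{i+1})/d_{i+1}):
  m_1 = 1*5 - 0 = 5, d_1 = (28 - 5^2)/1 = 3/1 = 3, a_1 = floor((5 + 5)/3) = 3.
  m_2 = 3*3 - 5 = 4, d_2 = (28 - 4^2)/3 = 12/3 = 4, a_2 = floor((5 + 4)/4) = 2.
  m_3 = 4*2 - 4 = 4, d_3 = (28 - 4^2)/4 = 12/4 = 3, a_3 = floor((5 + 4)/3) = 3.
  m_4 = 3*3 - 4 = 5, d_4 = (28 - 5^2)/3 = 3/3 = 1, a_4 = floor((5 + 5)/1) = 10.
  m_5 = 1*10 - 5 = 5, d_5 = (28 - 5^2)/1 = 3/1 = 3: (m_5, d_5) = (m_1, d_1) = (5, 3), so from here the quotients repeat a_1, ..., a_4; the period length is 4.
So sqrt(28) = [5; (3, 2, 3, 10)] with period length k = 4.
k is even, so the fundamental solution of x^2 - 28y^2 = 1 is (p_{k-1}, q_{k-1}) = (p_3, q_3); compute convergents through index 3.
Convergents (p_i = a_i*p_{i-1} + p_{i-2}, q_i = a_i*q_{i-1} + q_{i-2} with p_{-2}=0, p_{-1}=1, q_{-2}=1, q_{-1}=0):
  i=0: a_0=5, p_0 = 5*1 + 0 = 5, q_0 = 5*0 + 1 = 1.
  i=1: a_1=3, p_1 = 3*5 + 1 = 16, q_1 = 3*1 + 0 = 3.
  i=2: a_2=2, p_2 = 2*16 + 5 = 37, q_2 = 2*3 + 1 = 7.
  i=3: a_3=3, p_3 = 3*37 + 16 = 127, q_3 = 3*7 + 3 = 24.
Check: 127^2 - 28*24^2 = 16129 - 16128 = 1, so (x, y) = (127, 24) solves the equation, and by the theorem it is the least positive solution.

(x, y) = (127, 24)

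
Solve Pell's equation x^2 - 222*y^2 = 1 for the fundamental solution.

(x, y) = (149, 10)

First expand sqrt(222) as a continued fraction. With x_i = (sqrt(222) + m_i)/d_i and (m_0, d_0) = (0, 1): a_0 = floor(sqrt(222)) = 14, since 14^2 = 196 <= 222 < 225 = 15^2.
Iterate m_{i+1} = d_i*a_i - m_i, d_{i+1} = (222 - m_{i+1}^2)/d_i, a_{i+1} = floor((a_0 + m_{i+1})/d_{i+1}):
  m_1 = 1*14 - 0 = 14, d_1 = (222 - 14^2)/1 = 26/1 = 26, a_1 = floor((14 + 14)/26) = 1.
  m_2 = 26*1 - 14 = 12, d_2 = (222 - 12^2)/26 = 78/26 = 3, a_2 = floor((14 + 12)/3) = 8.
  m_3 = 3*8 - 12 = 12, d_3 = (222 - 12^2)/3 = 78/3 = 26, a_3 = floor((14 + 12)/26) = 1.
  m_4 = 26*1 - 12 = 14, d_4 = (222 - 14^2)/26 = 26/26 = 1, a_4 = floor((14 + 14)/1) = 28.
  m_5 = 1*28 - 14 = 14, d_5 = (222 - 14^2)/1 = 26/1 = 26: (m_5, d_5) = (m_1, d_1) = (14, 26), so from here the quotients repeat a_1, ..., a_4; the period length is 4.
So sqrt(222) = [14; (1, 8, 1, 28)] with period length k = 4.
k is even, so the fundamental solution of x^2 - 222y^2 = 1 is (p_{k-1}, q_{k-1}) = (p_3, q_3); compute convergents through index 3.
Convergents (p_i = a_i*p_{i-1} + p_{i-2}, q_i = a_i*q_{i-1} + q_{i-2} with p_{-2}=0, p_{-1}=1, q_{-2}=1, q_{-1}=0):
  i=0: a_0=14, p_0 = 14*1 + 0 = 14, q_0 = 14*0 + 1 = 1.
  i=1: a_1=1, p_1 = 1*14 + 1 = 15, q_1 = 1*1 + 0 = 1.
  i=2: a_2=8, p_2 = 8*15 + 14 = 134, q_2 = 8*1 + 1 = 9.
  i=3: a_3=1, p_3 = 1*134 + 15 = 149, q_3 = 1*9 + 1 = 10.
Check: 149^2 - 222*10^2 = 22201 - 22200 = 1, so (x, y) = (149, 10) solves the equation, and by the theorem it is the least positive solution.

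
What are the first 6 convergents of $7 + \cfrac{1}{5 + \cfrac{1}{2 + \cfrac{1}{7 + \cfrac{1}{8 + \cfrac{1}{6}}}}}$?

7/1, 36/5, 79/11, 589/82, 4791/667, 29335/4084

Using the convergent recurrence p_i = a_i*p_{i-1} + p_{i-2}, q_i = a_i*q_{i-1} + q_{i-2} with p_{-2}=0, p_{-1}=1, q_{-2}=1, q_{-1}=0:
  i=0: a_0=7, p_0 = 7*1 + 0 = 7, q_0 = 7*0 + 1 = 1.
  i=1: a_1=5, p_1 = 5*7 + 1 = 36, q_1 = 5*1 + 0 = 5.
  i=2: a_2=2, p_2 = 2*36 + 7 = 79, q_2 = 2*5 + 1 = 11.
  i=3: a_3=7, p_3 = 7*79 + 36 = 589, q_3 = 7*11 + 5 = 82.
  i=4: a_4=8, p_4 = 8*589 + 79 = 4791, q_4 = 8*82 + 11 = 667.
  i=5: a_5=6, p_5 = 6*4791 + 589 = 29335, q_5 = 6*667 + 82 = 4084.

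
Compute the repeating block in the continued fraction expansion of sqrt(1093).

Write x_i = (sqrt(1093) + m_i)/d_i with (m_0, d_0) = (0, 1). a_0 = floor(sqrt(1093)) = 33, since 33^2 = 1089 <= 1093 < 1156 = 34^2.
Iterate m_{i+1} = d_i*a_i - m_i, d_{i+1} = (1093 - m_{i+1}^2)/d_i, a_{i+1} = floor((a_0 + m_{i+1})/d_{i+1}):
  m_1 = 1*33 - 0 = 33, d_1 = (1093 - 33^2)/1 = 4/1 = 4, a_1 = floor((33 + 33)/4) = 16.
  m_2 = 4*16 - 33 = 31, d_2 = (1093 - 31^2)/4 = 132/4 = 33, a_2 = floor((33 + 31)/33) = 1.
  m_3 = 33*1 - 31 = 2, d_3 = (1093 - 2^2)/33 = 1089/33 = 33, a_3 = floor((33 + 2)/33) = 1.
  m_4 = 33*1 - 2 = 31, d_4 = (1093 - 31^2)/33 = 132/33 = 4, a_4 = floor((33 + 31)/4) = 16.
  m_5 = 4*16 - 31 = 33, d_5 = (1093 - 33^2)/4 = 4/4 = 1, a_5 = floor((33 + 33)/1) = 66.
  m_6 = 1*66 - 33 = 33, d_6 = (1093 - 33^2)/1 = 4/1 = 4: (m_6, d_6) = (m_1, d_1) = (33, 4), so from here the quotients repeat a_1, ..., a_5; the period length is 5.
Hence the expansion of sqrt(1093) is a_0 = 33 followed by the repeating block 16, 1, 1, 16, 66 (period 5).

[33; (16, 1, 1, 16, 66)]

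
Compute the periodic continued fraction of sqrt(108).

Write x_i = (sqrt(108) + m_i)/d_i with (m_0, d_0) = (0, 1). a_0 = floor(sqrt(108)) = 10, since 10^2 = 100 <= 108 < 121 = 11^2.
Iterate m_{i+1} = d_i*a_i - m_i, d_{i+1} = (108 - m_{i+1}^2)/d_i, a_{i+1} = floor((a_0 + m_{i+1})/d_{i+1}):
  m_1 = 1*10 - 0 = 10, d_1 = (108 - 10^2)/1 = 8/1 = 8, a_1 = floor((10 + 10)/8) = 2.
  m_2 = 8*2 - 10 = 6, d_2 = (108 - 6^2)/8 = 72/8 = 9, a_2 = floor((10 + 6)/9) = 1.
  m_3 = 9*1 - 6 = 3, d_3 = (108 - 3^2)/9 = 99/9 = 11, a_3 = floor((10 + 3)/11) = 1.
  m_4 = 11*1 - 3 = 8, d_4 = (108 - 8^2)/11 = 44/11 = 4, a_4 = floor((10 + 8)/4) = 4.
  m_5 = 4*4 - 8 = 8, d_5 = (108 - 8^2)/4 = 44/4 = 11, a_5 = floor((10 + 8)/11) = 1.
  m_6 = 11*1 - 8 = 3, d_6 = (108 - 3^2)/11 = 99/11 = 9, a_6 = floor((10 + 3)/9) = 1.
  m_7 = 9*1 - 3 = 6, d_7 = (108 - 6^2)/9 = 72/9 = 8, a_7 = floor((10 + 6)/8) = 2.
  m_8 = 8*2 - 6 = 10, d_8 = (108 - 10^2)/8 = 8/8 = 1, a_8 = floor((10 + 10)/1) = 20.
  m_9 = 1*20 - 10 = 10, d_9 = (108 - 10^2)/1 = 8/1 = 8: (m_9, d_9) = (m_1, d_1) = (10, 8), so from here the quotients repeat a_1, ..., a_8; the period length is 8.
Hence the expansion of sqrt(108) is a_0 = 10 followed by the repeating block 2, 1, 1, 4, 1, 1, 2, 20 (period 8).

[10; (2, 1, 1, 4, 1, 1, 2, 20)]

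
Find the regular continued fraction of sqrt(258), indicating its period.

Write x_i = (sqrt(258) + m_i)/d_i with (m_0, d_0) = (0, 1). a_0 = floor(sqrt(258)) = 16, since 16^2 = 256 <= 258 < 289 = 17^2.
Iterate m_{i+1} = d_i*a_i - m_i, d_{i+1} = (258 - m_{i+1}^2)/d_i, a_{i+1} = floor((a_0 + m_{i+1})/d_{i+1}):
  m_1 = 1*16 - 0 = 16, d_1 = (258 - 16^2)/1 = 2/1 = 2, a_1 = floor((16 + 16)/2) = 16.
  m_2 = 2*16 - 16 = 16, d_2 = (258 - 16^2)/2 = 2/2 = 1, a_2 = floor((16 + 16)/1) = 32.
  m_3 = 1*32 - 16 = 16, d_3 = (258 - 16^2)/1 = 2/1 = 2: (m_3, d_3) = (m_1, d_1) = (16, 2), so from here the quotients repeat a_1, a_2; the period length is 2.
Hence the expansion of sqrt(258) is a_0 = 16 followed by the repeating block 16, 32 (period 2).

[16; (16, 32)]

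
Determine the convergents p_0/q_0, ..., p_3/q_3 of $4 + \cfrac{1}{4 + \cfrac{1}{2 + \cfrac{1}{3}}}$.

4/1, 17/4, 38/9, 131/31

Using the convergent recurrence p_i = a_i*p_{i-1} + p_{i-2}, q_i = a_i*q_{i-1} + q_{i-2} with p_{-2}=0, p_{-1}=1, q_{-2}=1, q_{-1}=0:
  i=0: a_0=4, p_0 = 4*1 + 0 = 4, q_0 = 4*0 + 1 = 1.
  i=1: a_1=4, p_1 = 4*4 + 1 = 17, q_1 = 4*1 + 0 = 4.
  i=2: a_2=2, p_2 = 2*17 + 4 = 38, q_2 = 2*4 + 1 = 9.
  i=3: a_3=3, p_3 = 3*38 + 17 = 131, q_3 = 3*9 + 4 = 31.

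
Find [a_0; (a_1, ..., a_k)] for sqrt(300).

Write x_i = (sqrt(300) + m_i)/d_i with (m_0, d_0) = (0, 1). a_0 = floor(sqrt(300)) = 17, since 17^2 = 289 <= 300 < 324 = 18^2.
Iterate m_{i+1} = d_i*a_i - m_i, d_{i+1} = (300 - m_{i+1}^2)/d_i, a_{i+1} = floor((a_0 + m_{i+1})/d_{i+1}):
  m_1 = 1*17 - 0 = 17, d_1 = (300 - 17^2)/1 = 11/1 = 11, a_1 = floor((17 + 17)/11) = 3.
  m_2 = 11*3 - 17 = 16, d_2 = (300 - 16^2)/11 = 44/11 = 4, a_2 = floor((17 + 16)/4) = 8.
  m_3 = 4*8 - 16 = 16, d_3 = (300 - 16^2)/4 = 44/4 = 11, a_3 = floor((17 + 16)/11) = 3.
  m_4 = 11*3 - 16 = 17, d_4 = (300 - 17^2)/11 = 11/11 = 1, a_4 = floor((17 + 17)/1) = 34.
  m_5 = 1*34 - 17 = 17, d_5 = (300 - 17^2)/1 = 11/1 = 11: (m_5, d_5) = (m_1, d_1) = (17, 11), so from here the quotients repeat a_1, ..., a_4; the period length is 4.
Hence the expansion of sqrt(300) is a_0 = 17 followed by the repeating block 3, 8, 3, 34 (period 4).

[17; (3, 8, 3, 34)]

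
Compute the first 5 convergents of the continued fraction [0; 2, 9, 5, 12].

Using the convergent recurrence p_i = a_i*p_{i-1} + p_{i-2}, q_i = a_i*q_{i-1} + q_{i-2} with p_{-2}=0, p_{-1}=1, q_{-2}=1, q_{-1}=0:
  i=0: a_0=0, p_0 = 0*1 + 0 = 0, q_0 = 0*0 + 1 = 1.
  i=1: a_1=2, p_1 = 2*0 + 1 = 1, q_1 = 2*1 + 0 = 2.
  i=2: a_2=9, p_2 = 9*1 + 0 = 9, q_2 = 9*2 + 1 = 19.
  i=3: a_3=5, p_3 = 5*9 + 1 = 46, q_3 = 5*19 + 2 = 97.
  i=4: a_4=12, p_4 = 12*46 + 9 = 561, q_4 = 12*97 + 19 = 1183.

0/1, 1/2, 9/19, 46/97, 561/1183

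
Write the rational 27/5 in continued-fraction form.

Run the Euclidean algorithm on 27 and 5; the successive quotients are the partial quotients a_0, a_1, ... (each step inverts the fractional part left over by the previous one):
  27 = 5*5 + 2, so a_0 = 5.
  5 = 2*2 + 1, so a_1 = 2.
  2 = 2*1 + 0, so a_2 = 2.
The remainder reaches 0 after 3 divisions, so the expansion has 3 partial quotients, read off in order.

[5; 2, 2]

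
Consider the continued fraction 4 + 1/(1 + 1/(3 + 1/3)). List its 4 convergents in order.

4/1, 5/1, 19/4, 62/13

Using the convergent recurrence p_i = a_i*p_{i-1} + p_{i-2}, q_i = a_i*q_{i-1} + q_{i-2} with p_{-2}=0, p_{-1}=1, q_{-2}=1, q_{-1}=0:
  i=0: a_0=4, p_0 = 4*1 + 0 = 4, q_0 = 4*0 + 1 = 1.
  i=1: a_1=1, p_1 = 1*4 + 1 = 5, q_1 = 1*1 + 0 = 1.
  i=2: a_2=3, p_2 = 3*5 + 4 = 19, q_2 = 3*1 + 1 = 4.
  i=3: a_3=3, p_3 = 3*19 + 5 = 62, q_3 = 3*4 + 1 = 13.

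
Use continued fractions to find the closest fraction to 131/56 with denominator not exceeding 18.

Expand x = 131/56 as a continued fraction with the Euclidean algorithm:
  131 = 2*56 + 19, so a_0 = 2.
  56 = 2*19 + 18, so a_1 = 2.
  19 = 1*18 + 1, so a_2 = 1.
  18 = 18*1 + 0, so a_3 = 18.
so x = [2; 2, 1, 18].
Convergents (p_i = a_i*p_{i-1} + p_{i-2}, q_i = a_i*q_{i-1} + q_{i-2} with p_{-2}=0, p_{-1}=1, q_{-2}=1, q_{-1}=0), until the denominator exceeds 18:
  i=0: a_0=2, p_0 = 2*1 + 0 = 2, q_0 = 2*0 + 1 = 1.
  i=1: a_1=2, p_1 = 2*2 + 1 = 5, q_1 = 2*1 + 0 = 2.
  i=2: a_2=1, p_2 = 1*5 + 2 = 7, q_2 = 1*2 + 1 = 3.
  i=3: a_3=18, p_3 = 18*7 + 5 = 131, q_3 = 18*3 + 2 = 56.
q_3 = 56 > 18, so the last convergent with denominator <= 18 is p_2/q_2 = 7/3.
The closest fraction with denominator <= 18 is either p_2/q_2 or the intermediate fraction (k*p_2 + p_1)/(k*q_2 + q_1) with the largest k >= 1 whose denominator stays <= 18; these approach x as k grows, and every other convergent or intermediate fraction in range is farther away.
Largest k: floor((18 - q_1)/q_2) = floor((18 - 2)/3) = 5.
That gives (5*7 + 5)/(5*3 + 2) = 40/17.
Compare the errors: |x - 7/3| = |131*3 - 7*56|/(56*3) = 1/168, and |x - 40/17| = |131*17 - 40*56|/(56*17) = 13/952.
Cross-multiplying, 1*952 = 952 < 2184 = 13*168, so 1/168 is smaller: the convergent 7/3 is closer to x than 40/17.

7/3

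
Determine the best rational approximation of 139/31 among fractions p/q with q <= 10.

9/2

Expand x = 139/31 as a continued fraction with the Euclidean algorithm:
  139 = 4*31 + 15, so a_0 = 4.
  31 = 2*15 + 1, so a_1 = 2.
  15 = 15*1 + 0, so a_2 = 15.
so x = [4; 2, 15].
Convergents (p_i = a_i*p_{i-1} + p_{i-2}, q_i = a_i*q_{i-1} + q_{i-2} with p_{-2}=0, p_{-1}=1, q_{-2}=1, q_{-1}=0), until the denominator exceeds 10:
  i=0: a_0=4, p_0 = 4*1 + 0 = 4, q_0 = 4*0 + 1 = 1.
  i=1: a_1=2, p_1 = 2*4 + 1 = 9, q_1 = 2*1 + 0 = 2.
  i=2: a_2=15, p_2 = 15*9 + 4 = 139, q_2 = 15*2 + 1 = 31.
q_2 = 31 > 10, so the last convergent with denominator <= 10 is p_1/q_1 = 9/2.
The closest fraction with denominator <= 10 is either p_1/q_1 or the intermediate fraction (k*p_1 + p_0)/(k*q_1 + q_0) with the largest k >= 1 whose denominator stays <= 10; these approach x as k grows, and every other convergent or intermediate fraction in range is farther away.
Largest k: floor((10 - q_0)/q_1) = floor((10 - 1)/2) = 4.
That gives (4*9 + 4)/(4*2 + 1) = 40/9.
Compare the errors: |x - 9/2| = |139*2 - 9*31|/(31*2) = 1/62, and |x - 40/9| = |139*9 - 40*31|/(31*9) = 11/279.
Cross-multiplying, 1*279 = 279 < 682 = 11*62, so 1/62 is smaller: the convergent 9/2 is closer to x than 40/9.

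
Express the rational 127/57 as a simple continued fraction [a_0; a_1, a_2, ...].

Run the Euclidean algorithm on 127 and 57; the successive quotients are the partial quotients a_0, a_1, ... (each step inverts the fractional part left over by the previous one):
  127 = 2*57 + 13, so a_0 = 2.
  57 = 4*13 + 5, so a_1 = 4.
  13 = 2*5 + 3, so a_2 = 2.
  5 = 1*3 + 2, so a_3 = 1.
  3 = 1*2 + 1, so a_4 = 1.
  2 = 2*1 + 0, so a_5 = 2.
The remainder reaches 0 after 6 divisions, so the expansion has 6 partial quotients, read off in order.

[2; 4, 2, 1, 1, 2]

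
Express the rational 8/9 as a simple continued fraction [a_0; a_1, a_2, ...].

[0; 1, 8]

Run the Euclidean algorithm on 8 and 9; the successive quotients are the partial quotients a_0, a_1, ... (each step inverts the fractional part left over by the previous one):
  8 = 0*9 + 8, so a_0 = 0.
  9 = 1*8 + 1, so a_1 = 1.
  8 = 8*1 + 0, so a_2 = 8.
The remainder reaches 0 after 3 divisions, so the expansion has 3 partial quotients, read off in order.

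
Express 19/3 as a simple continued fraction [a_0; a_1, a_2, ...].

Run the Euclidean algorithm on 19 and 3; the successive quotients are the partial quotients a_0, a_1, ... (each step inverts the fractional part left over by the previous one):
  19 = 6*3 + 1, so a_0 = 6.
  3 = 3*1 + 0, so a_1 = 3.
The remainder reaches 0 after 2 divisions, so the expansion has 2 partial quotients, read off in order.

[6; 3]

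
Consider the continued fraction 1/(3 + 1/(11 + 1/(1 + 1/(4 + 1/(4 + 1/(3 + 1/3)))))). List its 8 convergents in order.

Using the convergent recurrence p_i = a_i*p_{i-1} + p_{i-2}, q_i = a_i*q_{i-1} + q_{i-2} with p_{-2}=0, p_{-1}=1, q_{-2}=1, q_{-1}=0:
  i=0: a_0=0, p_0 = 0*1 + 0 = 0, q_0 = 0*0 + 1 = 1.
  i=1: a_1=3, p_1 = 3*0 + 1 = 1, q_1 = 3*1 + 0 = 3.
  i=2: a_2=11, p_2 = 11*1 + 0 = 11, q_2 = 11*3 + 1 = 34.
  i=3: a_3=1, p_3 = 1*11 + 1 = 12, q_3 = 1*34 + 3 = 37.
  i=4: a_4=4, p_4 = 4*12 + 11 = 59, q_4 = 4*37 + 34 = 182.
  i=5: a_5=4, p_5 = 4*59 + 12 = 248, q_5 = 4*182 + 37 = 765.
  i=6: a_6=3, p_6 = 3*248 + 59 = 803, q_6 = 3*765 + 182 = 2477.
  i=7: a_7=3, p_7 = 3*803 + 248 = 2657, q_7 = 3*2477 + 765 = 8196.

0/1, 1/3, 11/34, 12/37, 59/182, 248/765, 803/2477, 2657/8196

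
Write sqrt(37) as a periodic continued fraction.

[6; (12)]

Write x_i = (sqrt(37) + m_i)/d_i with (m_0, d_0) = (0, 1). a_0 = floor(sqrt(37)) = 6, since 6^2 = 36 <= 37 < 49 = 7^2.
Iterate m_{i+1} = d_i*a_i - m_i, d_{i+1} = (37 - m_{i+1}^2)/d_i, a_{i+1} = floor((a_0 + m_{i+1})/d_{i+1}):
  m_1 = 1*6 - 0 = 6, d_1 = (37 - 6^2)/1 = 1/1 = 1, a_1 = floor((6 + 6)/1) = 12.
  m_2 = 1*12 - 6 = 6, d_2 = (37 - 6^2)/1 = 1/1 = 1: (m_2, d_2) = (m_1, d_1) = (6, 1), so from here the quotient a_1 repeats; the period length is 1.
Hence the expansion of sqrt(37) is a_0 = 6 followed by the repeating block 12 (period 1).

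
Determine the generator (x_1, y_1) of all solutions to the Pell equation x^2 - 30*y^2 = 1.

(x, y) = (11, 2)

First expand sqrt(30) as a continued fraction. With x_i = (sqrt(30) + m_i)/d_i and (m_0, d_0) = (0, 1): a_0 = floor(sqrt(30)) = 5, since 5^2 = 25 <= 30 < 36 = 6^2.
Iterate m_{i+1} = d_i*a_i - m_i, d_{i+1} = (30 - m_{i+1}^2)/d_i, a_{i+1} = floor((a_0 + m_{i+1})/d_{i+1}):
  m_1 = 1*5 - 0 = 5, d_1 = (30 - 5^2)/1 = 5/1 = 5, a_1 = floor((5 + 5)/5) = 2.
  m_2 = 5*2 - 5 = 5, d_2 = (30 - 5^2)/5 = 5/5 = 1, a_2 = floor((5 + 5)/1) = 10.
  m_3 = 1*10 - 5 = 5, d_3 = (30 - 5^2)/1 = 5/1 = 5: (m_3, d_3) = (m_1, d_1) = (5, 5), so from here the quotients repeat a_1, a_2; the period length is 2.
So sqrt(30) = [5; (2, 10)] with period length k = 2.
k is even, so the fundamental solution of x^2 - 30y^2 = 1 is (p_{k-1}, q_{k-1}) = (p_1, q_1); compute convergents through index 1.
Convergents (p_i = a_i*p_{i-1} + p_{i-2}, q_i = a_i*q_{i-1} + q_{i-2} with p_{-2}=0, p_{-1}=1, q_{-2}=1, q_{-1}=0):
  i=0: a_0=5, p_0 = 5*1 + 0 = 5, q_0 = 5*0 + 1 = 1.
  i=1: a_1=2, p_1 = 2*5 + 1 = 11, q_1 = 2*1 + 0 = 2.
Check: 11^2 - 30*2^2 = 121 - 120 = 1, so (x, y) = (11, 2) solves the equation, and by the theorem it is the least positive solution.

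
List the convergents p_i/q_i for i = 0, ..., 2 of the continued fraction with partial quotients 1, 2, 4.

1/1, 3/2, 13/9

Using the convergent recurrence p_i = a_i*p_{i-1} + p_{i-2}, q_i = a_i*q_{i-1} + q_{i-2} with p_{-2}=0, p_{-1}=1, q_{-2}=1, q_{-1}=0:
  i=0: a_0=1, p_0 = 1*1 + 0 = 1, q_0 = 1*0 + 1 = 1.
  i=1: a_1=2, p_1 = 2*1 + 1 = 3, q_1 = 2*1 + 0 = 2.
  i=2: a_2=4, p_2 = 4*3 + 1 = 13, q_2 = 4*2 + 1 = 9.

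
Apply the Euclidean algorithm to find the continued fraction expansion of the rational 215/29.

Run the Euclidean algorithm on 215 and 29; the successive quotients are the partial quotients a_0, a_1, ... (each step inverts the fractional part left over by the previous one):
  215 = 7*29 + 12, so a_0 = 7.
  29 = 2*12 + 5, so a_1 = 2.
  12 = 2*5 + 2, so a_2 = 2.
  5 = 2*2 + 1, so a_3 = 2.
  2 = 2*1 + 0, so a_4 = 2.
The remainder reaches 0 after 5 divisions, so the expansion has 5 partial quotients, read off in order.

[7; 2, 2, 2, 2]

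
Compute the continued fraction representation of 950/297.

Run the Euclidean algorithm on 950 and 297; the successive quotients are the partial quotients a_0, a_1, ... (each step inverts the fractional part left over by the previous one):
  950 = 3*297 + 59, so a_0 = 3.
  297 = 5*59 + 2, so a_1 = 5.
  59 = 29*2 + 1, so a_2 = 29.
  2 = 2*1 + 0, so a_3 = 2.
The remainder reaches 0 after 4 divisions, so the expansion has 4 partial quotients, read off in order.

[3; 5, 29, 2]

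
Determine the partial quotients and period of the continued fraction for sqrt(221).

[14; (1, 6, 2, 6, 1, 28)]

Write x_i = (sqrt(221) + m_i)/d_i with (m_0, d_0) = (0, 1). a_0 = floor(sqrt(221)) = 14, since 14^2 = 196 <= 221 < 225 = 15^2.
Iterate m_{i+1} = d_i*a_i - m_i, d_{i+1} = (221 - m_{i+1}^2)/d_i, a_{i+1} = floor((a_0 + m_{i+1})/d_{i+1}):
  m_1 = 1*14 - 0 = 14, d_1 = (221 - 14^2)/1 = 25/1 = 25, a_1 = floor((14 + 14)/25) = 1.
  m_2 = 25*1 - 14 = 11, d_2 = (221 - 11^2)/25 = 100/25 = 4, a_2 = floor((14 + 11)/4) = 6.
  m_3 = 4*6 - 11 = 13, d_3 = (221 - 13^2)/4 = 52/4 = 13, a_3 = floor((14 + 13)/13) = 2.
  m_4 = 13*2 - 13 = 13, d_4 = (221 - 13^2)/13 = 52/13 = 4, a_4 = floor((14 + 13)/4) = 6.
  m_5 = 4*6 - 13 = 11, d_5 = (221 - 11^2)/4 = 100/4 = 25, a_5 = floor((14 + 11)/25) = 1.
  m_6 = 25*1 - 11 = 14, d_6 = (221 - 14^2)/25 = 25/25 = 1, a_6 = floor((14 + 14)/1) = 28.
  m_7 = 1*28 - 14 = 14, d_7 = (221 - 14^2)/1 = 25/1 = 25: (m_7, d_7) = (m_1, d_1) = (14, 25), so from here the quotients repeat a_1, ..., a_6; the period length is 6.
Hence the expansion of sqrt(221) is a_0 = 14 followed by the repeating block 1, 6, 2, 6, 1, 28 (period 6).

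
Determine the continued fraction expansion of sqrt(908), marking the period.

Write x_i = (sqrt(908) + m_i)/d_i with (m_0, d_0) = (0, 1). a_0 = floor(sqrt(908)) = 30, since 30^2 = 900 <= 908 < 961 = 31^2.
Iterate m_{i+1} = d_i*a_i - m_i, d_{i+1} = (908 - m_{i+1}^2)/d_i, a_{i+1} = floor((a_0 + m_{i+1})/d_{i+1}):
  m_1 = 1*30 - 0 = 30, d_1 = (908 - 30^2)/1 = 8/1 = 8, a_1 = floor((30 + 30)/8) = 7.
  m_2 = 8*7 - 30 = 26, d_2 = (908 - 26^2)/8 = 232/8 = 29, a_2 = floor((30 + 26)/29) = 1.
  m_3 = 29*1 - 26 = 3, d_3 = (908 - 3^2)/29 = 899/29 = 31, a_3 = floor((30 + 3)/31) = 1.
  m_4 = 31*1 - 3 = 28, d_4 = (908 - 28^2)/31 = 124/31 = 4, a_4 = floor((30 + 28)/4) = 14.
  m_5 = 4*14 - 28 = 28, d_5 = (908 - 28^2)/4 = 124/4 = 31, a_5 = floor((30 + 28)/31) = 1.
  m_6 = 31*1 - 28 = 3, d_6 = (908 - 3^2)/31 = 899/31 = 29, a_6 = floor((30 + 3)/29) = 1.
  m_7 = 29*1 - 3 = 26, d_7 = (908 - 26^2)/29 = 232/29 = 8, a_7 = floor((30 + 26)/8) = 7.
  m_8 = 8*7 - 26 = 30, d_8 = (908 - 30^2)/8 = 8/8 = 1, a_8 = floor((30 + 30)/1) = 60.
  m_9 = 1*60 - 30 = 30, d_9 = (908 - 30^2)/1 = 8/1 = 8: (m_9, d_9) = (m_1, d_1) = (30, 8), so from here the quotients repeat a_1, ..., a_8; the period length is 8.
Hence the expansion of sqrt(908) is a_0 = 30 followed by the repeating block 7, 1, 1, 14, 1, 1, 7, 60 (period 8).

[30; (7, 1, 1, 14, 1, 1, 7, 60)]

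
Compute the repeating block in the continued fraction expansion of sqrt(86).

Write x_i = (sqrt(86) + m_i)/d_i with (m_0, d_0) = (0, 1). a_0 = floor(sqrt(86)) = 9, since 9^2 = 81 <= 86 < 100 = 10^2.
Iterate m_{i+1} = d_i*a_i - m_i, d_{i+1} = (86 - m_{i+1}^2)/d_i, a_{i+1} = floor((a_0 + m_{i+1})/d_{i+1}):
  m_1 = 1*9 - 0 = 9, d_1 = (86 - 9^2)/1 = 5/1 = 5, a_1 = floor((9 + 9)/5) = 3.
  m_2 = 5*3 - 9 = 6, d_2 = (86 - 6^2)/5 = 50/5 = 10, a_2 = floor((9 + 6)/10) = 1.
  m_3 = 10*1 - 6 = 4, d_3 = (86 - 4^2)/10 = 70/10 = 7, a_3 = floor((9 + 4)/7) = 1.
  m_4 = 7*1 - 4 = 3, d_4 = (86 - 3^2)/7 = 77/7 = 11, a_4 = floor((9 + 3)/11) = 1.
  m_5 = 11*1 - 3 = 8, d_5 = (86 - 8^2)/11 = 22/11 = 2, a_5 = floor((9 + 8)/2) = 8.
  m_6 = 2*8 - 8 = 8, d_6 = (86 - 8^2)/2 = 22/2 = 11, a_6 = floor((9 + 8)/11) = 1.
  m_7 = 11*1 - 8 = 3, d_7 = (86 - 3^2)/11 = 77/11 = 7, a_7 = floor((9 + 3)/7) = 1.
  m_8 = 7*1 - 3 = 4, d_8 = (86 - 4^2)/7 = 70/7 = 10, a_8 = floor((9 + 4)/10) = 1.
  m_9 = 10*1 - 4 = 6, d_9 = (86 - 6^2)/10 = 50/10 = 5, a_9 = floor((9 + 6)/5) = 3.
  m_10 = 5*3 - 6 = 9, d_10 = (86 - 9^2)/5 = 5/5 = 1, a_10 = floor((9 + 9)/1) = 18.
  m_11 = 1*18 - 9 = 9, d_11 = (86 - 9^2)/1 = 5/1 = 5: (m_11, d_11) = (m_1, d_1) = (9, 5), so from here the quotients repeat a_1, ..., a_10; the period length is 10.
Hence the expansion of sqrt(86) is a_0 = 9 followed by the repeating block 3, 1, 1, 1, 8, 1, 1, 1, 3, 18 (period 10).

[9; (3, 1, 1, 1, 8, 1, 1, 1, 3, 18)]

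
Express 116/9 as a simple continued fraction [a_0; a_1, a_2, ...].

[12; 1, 8]

Run the Euclidean algorithm on 116 and 9; the successive quotients are the partial quotients a_0, a_1, ... (each step inverts the fractional part left over by the previous one):
  116 = 12*9 + 8, so a_0 = 12.
  9 = 1*8 + 1, so a_1 = 1.
  8 = 8*1 + 0, so a_2 = 8.
The remainder reaches 0 after 3 divisions, so the expansion has 3 partial quotients, read off in order.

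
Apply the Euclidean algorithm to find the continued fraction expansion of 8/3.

Run the Euclidean algorithm on 8 and 3; the successive quotients are the partial quotients a_0, a_1, ... (each step inverts the fractional part left over by the previous one):
  8 = 2*3 + 2, so a_0 = 2.
  3 = 1*2 + 1, so a_1 = 1.
  2 = 2*1 + 0, so a_2 = 2.
The remainder reaches 0 after 3 divisions, so the expansion has 3 partial quotients, read off in order.

[2; 1, 2]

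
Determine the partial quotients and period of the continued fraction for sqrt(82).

Write x_i = (sqrt(82) + m_i)/d_i with (m_0, d_0) = (0, 1). a_0 = floor(sqrt(82)) = 9, since 9^2 = 81 <= 82 < 100 = 10^2.
Iterate m_{i+1} = d_i*a_i - m_i, d_{i+1} = (82 - m_{i+1}^2)/d_i, a_{i+1} = floor((a_0 + m_{i+1})/d_{i+1}):
  m_1 = 1*9 - 0 = 9, d_1 = (82 - 9^2)/1 = 1/1 = 1, a_1 = floor((9 + 9)/1) = 18.
  m_2 = 1*18 - 9 = 9, d_2 = (82 - 9^2)/1 = 1/1 = 1: (m_2, d_2) = (m_1, d_1) = (9, 1), so from here the quotient a_1 repeats; the period length is 1.
Hence the expansion of sqrt(82) is a_0 = 9 followed by the repeating block 18 (period 1).

[9; (18)]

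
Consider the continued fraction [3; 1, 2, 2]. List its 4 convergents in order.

Using the convergent recurrence p_i = a_i*p_{i-1} + p_{i-2}, q_i = a_i*q_{i-1} + q_{i-2} with p_{-2}=0, p_{-1}=1, q_{-2}=1, q_{-1}=0:
  i=0: a_0=3, p_0 = 3*1 + 0 = 3, q_0 = 3*0 + 1 = 1.
  i=1: a_1=1, p_1 = 1*3 + 1 = 4, q_1 = 1*1 + 0 = 1.
  i=2: a_2=2, p_2 = 2*4 + 3 = 11, q_2 = 2*1 + 1 = 3.
  i=3: a_3=2, p_3 = 2*11 + 4 = 26, q_3 = 2*3 + 1 = 7.

3/1, 4/1, 11/3, 26/7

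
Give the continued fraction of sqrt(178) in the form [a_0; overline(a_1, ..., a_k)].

Write x_i = (sqrt(178) + m_i)/d_i with (m_0, d_0) = (0, 1). a_0 = floor(sqrt(178)) = 13, since 13^2 = 169 <= 178 < 196 = 14^2.
Iterate m_{i+1} = d_i*a_i - m_i, d_{i+1} = (178 - m_{i+1}^2)/d_i, a_{i+1} = floor((a_0 + m_{i+1})/d_{i+1}):
  m_1 = 1*13 - 0 = 13, d_1 = (178 - 13^2)/1 = 9/1 = 9, a_1 = floor((13 + 13)/9) = 2.
  m_2 = 9*2 - 13 = 5, d_2 = (178 - 5^2)/9 = 153/9 = 17, a_2 = floor((13 + 5)/17) = 1.
  m_3 = 17*1 - 5 = 12, d_3 = (178 - 12^2)/17 = 34/17 = 2, a_3 = floor((13 + 12)/2) = 12.
  m_4 = 2*12 - 12 = 12, d_4 = (178 - 12^2)/2 = 34/2 = 17, a_4 = floor((13 + 12)/17) = 1.
  m_5 = 17*1 - 12 = 5, d_5 = (178 - 5^2)/17 = 153/17 = 9, a_5 = floor((13 + 5)/9) = 2.
  m_6 = 9*2 - 5 = 13, d_6 = (178 - 13^2)/9 = 9/9 = 1, a_6 = floor((13 + 13)/1) = 26.
  m_7 = 1*26 - 13 = 13, d_7 = (178 - 13^2)/1 = 9/1 = 9: (m_7, d_7) = (m_1, d_1) = (13, 9), so from here the quotients repeat a_1, ..., a_6; the period length is 6.
Hence the expansion of sqrt(178) is a_0 = 13 followed by the repeating block 2, 1, 12, 1, 2, 26 (period 6).

[13; overline(2, 1, 12, 1, 2, 26)]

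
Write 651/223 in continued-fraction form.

[2; 1, 11, 2, 1, 1, 3]

Run the Euclidean algorithm on 651 and 223; the successive quotients are the partial quotients a_0, a_1, ... (each step inverts the fractional part left over by the previous one):
  651 = 2*223 + 205, so a_0 = 2.
  223 = 1*205 + 18, so a_1 = 1.
  205 = 11*18 + 7, so a_2 = 11.
  18 = 2*7 + 4, so a_3 = 2.
  7 = 1*4 + 3, so a_4 = 1.
  4 = 1*3 + 1, so a_5 = 1.
  3 = 3*1 + 0, so a_6 = 3.
The remainder reaches 0 after 7 divisions, so the expansion has 7 partial quotients, read off in order.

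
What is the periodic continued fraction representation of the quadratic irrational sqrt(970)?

[31; (6, 1, 9, 1, 1, 9, 1, 6, 62)]

Write x_i = (sqrt(970) + m_i)/d_i with (m_0, d_0) = (0, 1). a_0 = floor(sqrt(970)) = 31, since 31^2 = 961 <= 970 < 1024 = 32^2.
Iterate m_{i+1} = d_i*a_i - m_i, d_{i+1} = (970 - m_{i+1}^2)/d_i, a_{i+1} = floor((a_0 + m_{i+1})/d_{i+1}):
  m_1 = 1*31 - 0 = 31, d_1 = (970 - 31^2)/1 = 9/1 = 9, a_1 = floor((31 + 31)/9) = 6.
  m_2 = 9*6 - 31 = 23, d_2 = (970 - 23^2)/9 = 441/9 = 49, a_2 = floor((31 + 23)/49) = 1.
  m_3 = 49*1 - 23 = 26, d_3 = (970 - 26^2)/49 = 294/49 = 6, a_3 = floor((31 + 26)/6) = 9.
  m_4 = 6*9 - 26 = 28, d_4 = (970 - 28^2)/6 = 186/6 = 31, a_4 = floor((31 + 28)/31) = 1.
  m_5 = 31*1 - 28 = 3, d_5 = (970 - 3^2)/31 = 961/31 = 31, a_5 = floor((31 + 3)/31) = 1.
  m_6 = 31*1 - 3 = 28, d_6 = (970 - 28^2)/31 = 186/31 = 6, a_6 = floor((31 + 28)/6) = 9.
  m_7 = 6*9 - 28 = 26, d_7 = (970 - 26^2)/6 = 294/6 = 49, a_7 = floor((31 + 26)/49) = 1.
  m_8 = 49*1 - 26 = 23, d_8 = (970 - 23^2)/49 = 441/49 = 9, a_8 = floor((31 + 23)/9) = 6.
  m_9 = 9*6 - 23 = 31, d_9 = (970 - 31^2)/9 = 9/9 = 1, a_9 = floor((31 + 31)/1) = 62.
  m_10 = 1*62 - 31 = 31, d_10 = (970 - 31^2)/1 = 9/1 = 9: (m_10, d_10) = (m_1, d_1) = (31, 9), so from here the quotients repeat a_1, ..., a_9; the period length is 9.
Hence the expansion of sqrt(970) is a_0 = 31 followed by the repeating block 6, 1, 9, 1, 1, 9, 1, 6, 62 (period 9).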